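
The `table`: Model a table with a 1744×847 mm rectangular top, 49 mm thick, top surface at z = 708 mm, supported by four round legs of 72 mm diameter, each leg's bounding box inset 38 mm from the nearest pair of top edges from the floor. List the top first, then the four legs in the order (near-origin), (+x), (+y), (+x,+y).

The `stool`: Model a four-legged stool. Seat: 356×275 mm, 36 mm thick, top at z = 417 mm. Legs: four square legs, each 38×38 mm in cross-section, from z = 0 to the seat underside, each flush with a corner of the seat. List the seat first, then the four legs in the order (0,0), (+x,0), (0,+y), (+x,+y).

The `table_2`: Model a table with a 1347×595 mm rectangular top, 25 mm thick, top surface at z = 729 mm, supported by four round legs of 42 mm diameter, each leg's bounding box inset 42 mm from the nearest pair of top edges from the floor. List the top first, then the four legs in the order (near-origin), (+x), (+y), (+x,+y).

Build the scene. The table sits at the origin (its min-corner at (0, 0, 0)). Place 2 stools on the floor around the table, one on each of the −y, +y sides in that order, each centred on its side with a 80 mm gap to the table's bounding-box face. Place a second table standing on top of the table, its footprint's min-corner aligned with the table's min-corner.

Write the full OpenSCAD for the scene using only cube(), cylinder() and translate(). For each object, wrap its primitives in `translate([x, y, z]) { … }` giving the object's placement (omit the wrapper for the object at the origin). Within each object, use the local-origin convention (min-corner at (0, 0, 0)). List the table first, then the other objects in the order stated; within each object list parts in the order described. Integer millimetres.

translate([0, 0, 659]) cube([1744, 847, 49]);
translate([74, 74, 0]) cylinder(h = 659, r = 36);
translate([1670, 74, 0]) cylinder(h = 659, r = 36);
translate([74, 773, 0]) cylinder(h = 659, r = 36);
translate([1670, 773, 0]) cylinder(h = 659, r = 36);
translate([694, -355, 0]) {
  translate([0, 0, 381]) cube([356, 275, 36]);
  cube([38, 38, 381]);
  translate([318, 0, 0]) cube([38, 38, 381]);
  translate([0, 237, 0]) cube([38, 38, 381]);
  translate([318, 237, 0]) cube([38, 38, 381]);
}
translate([694, 927, 0]) {
  translate([0, 0, 381]) cube([356, 275, 36]);
  cube([38, 38, 381]);
  translate([318, 0, 0]) cube([38, 38, 381]);
  translate([0, 237, 0]) cube([38, 38, 381]);
  translate([318, 237, 0]) cube([38, 38, 381]);
}
translate([0, 0, 708]) {
  translate([0, 0, 704]) cube([1347, 595, 25]);
  translate([63, 63, 0]) cylinder(h = 704, r = 21);
  translate([1284, 63, 0]) cylinder(h = 704, r = 21);
  translate([63, 532, 0]) cylinder(h = 704, r = 21);
  translate([1284, 532, 0]) cylinder(h = 704, r = 21);
}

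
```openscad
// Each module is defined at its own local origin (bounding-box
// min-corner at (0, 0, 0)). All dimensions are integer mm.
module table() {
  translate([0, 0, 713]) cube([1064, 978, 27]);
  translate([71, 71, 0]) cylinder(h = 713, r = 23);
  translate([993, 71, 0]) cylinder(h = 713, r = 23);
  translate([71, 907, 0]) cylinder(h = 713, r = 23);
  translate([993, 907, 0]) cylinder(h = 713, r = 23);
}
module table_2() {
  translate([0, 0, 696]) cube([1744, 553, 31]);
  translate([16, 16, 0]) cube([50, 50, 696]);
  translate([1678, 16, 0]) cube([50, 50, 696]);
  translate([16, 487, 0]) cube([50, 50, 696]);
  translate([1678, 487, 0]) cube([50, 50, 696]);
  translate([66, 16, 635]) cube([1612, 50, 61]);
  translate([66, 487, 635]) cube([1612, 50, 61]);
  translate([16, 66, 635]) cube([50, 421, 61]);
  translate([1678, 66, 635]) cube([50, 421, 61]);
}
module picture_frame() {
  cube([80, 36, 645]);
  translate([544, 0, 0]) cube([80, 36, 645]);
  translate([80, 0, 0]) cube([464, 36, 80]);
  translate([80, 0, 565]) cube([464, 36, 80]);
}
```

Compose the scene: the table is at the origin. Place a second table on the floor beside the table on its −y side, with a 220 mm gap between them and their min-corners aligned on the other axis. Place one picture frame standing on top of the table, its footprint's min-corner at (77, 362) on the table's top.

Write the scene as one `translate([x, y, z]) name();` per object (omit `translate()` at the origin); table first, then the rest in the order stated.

table();
translate([0, -773, 0]) table_2();
translate([77, 362, 740]) picture_frame();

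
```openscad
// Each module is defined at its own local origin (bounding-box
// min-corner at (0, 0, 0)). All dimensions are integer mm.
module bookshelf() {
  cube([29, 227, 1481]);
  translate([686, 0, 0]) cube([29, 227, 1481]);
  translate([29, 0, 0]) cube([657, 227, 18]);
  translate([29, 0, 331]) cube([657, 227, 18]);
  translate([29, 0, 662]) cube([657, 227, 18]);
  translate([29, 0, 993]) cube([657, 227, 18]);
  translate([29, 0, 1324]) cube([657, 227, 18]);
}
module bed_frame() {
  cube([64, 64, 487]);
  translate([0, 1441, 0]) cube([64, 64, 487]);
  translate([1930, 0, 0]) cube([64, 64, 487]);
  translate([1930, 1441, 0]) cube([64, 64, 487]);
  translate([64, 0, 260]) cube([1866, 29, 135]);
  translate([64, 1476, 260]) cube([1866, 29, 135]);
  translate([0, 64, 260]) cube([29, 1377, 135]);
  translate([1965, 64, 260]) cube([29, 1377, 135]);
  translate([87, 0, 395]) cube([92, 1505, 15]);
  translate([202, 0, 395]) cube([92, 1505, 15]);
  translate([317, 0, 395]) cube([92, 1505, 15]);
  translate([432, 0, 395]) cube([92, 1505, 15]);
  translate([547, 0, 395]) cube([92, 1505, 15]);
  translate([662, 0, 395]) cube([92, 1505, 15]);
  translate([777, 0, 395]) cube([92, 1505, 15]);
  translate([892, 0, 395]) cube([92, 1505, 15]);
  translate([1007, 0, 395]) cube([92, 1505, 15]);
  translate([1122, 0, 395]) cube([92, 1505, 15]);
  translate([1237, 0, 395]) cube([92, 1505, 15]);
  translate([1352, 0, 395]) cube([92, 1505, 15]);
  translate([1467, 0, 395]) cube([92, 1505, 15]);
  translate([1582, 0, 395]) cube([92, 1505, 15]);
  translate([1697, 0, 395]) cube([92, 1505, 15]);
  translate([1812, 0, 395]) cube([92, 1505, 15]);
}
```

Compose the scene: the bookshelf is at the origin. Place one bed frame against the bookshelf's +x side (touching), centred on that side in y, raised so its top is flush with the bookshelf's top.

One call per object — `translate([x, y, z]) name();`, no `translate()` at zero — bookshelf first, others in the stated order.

bookshelf();
translate([715, -639, 994]) bed_frame();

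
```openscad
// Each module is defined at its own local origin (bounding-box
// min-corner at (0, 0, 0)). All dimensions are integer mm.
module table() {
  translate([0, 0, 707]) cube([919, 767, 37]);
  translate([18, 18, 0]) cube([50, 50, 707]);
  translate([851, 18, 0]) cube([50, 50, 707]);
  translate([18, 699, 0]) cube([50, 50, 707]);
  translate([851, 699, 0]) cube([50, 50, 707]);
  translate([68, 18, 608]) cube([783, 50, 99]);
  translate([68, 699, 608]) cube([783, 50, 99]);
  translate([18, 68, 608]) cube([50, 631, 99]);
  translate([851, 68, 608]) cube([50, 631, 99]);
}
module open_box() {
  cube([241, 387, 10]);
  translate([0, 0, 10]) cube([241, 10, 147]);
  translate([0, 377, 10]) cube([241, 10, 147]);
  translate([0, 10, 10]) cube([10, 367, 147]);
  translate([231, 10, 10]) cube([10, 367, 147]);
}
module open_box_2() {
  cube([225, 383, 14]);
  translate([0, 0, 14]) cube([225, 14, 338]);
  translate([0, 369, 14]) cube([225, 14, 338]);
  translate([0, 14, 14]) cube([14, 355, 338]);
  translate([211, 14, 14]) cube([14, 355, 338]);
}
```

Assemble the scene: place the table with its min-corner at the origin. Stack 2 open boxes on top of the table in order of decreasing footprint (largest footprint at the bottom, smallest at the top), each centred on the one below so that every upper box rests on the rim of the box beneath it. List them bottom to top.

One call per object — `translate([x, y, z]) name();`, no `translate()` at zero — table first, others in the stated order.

table();
translate([339, 190, 744]) open_box();
translate([347, 192, 901]) open_box_2();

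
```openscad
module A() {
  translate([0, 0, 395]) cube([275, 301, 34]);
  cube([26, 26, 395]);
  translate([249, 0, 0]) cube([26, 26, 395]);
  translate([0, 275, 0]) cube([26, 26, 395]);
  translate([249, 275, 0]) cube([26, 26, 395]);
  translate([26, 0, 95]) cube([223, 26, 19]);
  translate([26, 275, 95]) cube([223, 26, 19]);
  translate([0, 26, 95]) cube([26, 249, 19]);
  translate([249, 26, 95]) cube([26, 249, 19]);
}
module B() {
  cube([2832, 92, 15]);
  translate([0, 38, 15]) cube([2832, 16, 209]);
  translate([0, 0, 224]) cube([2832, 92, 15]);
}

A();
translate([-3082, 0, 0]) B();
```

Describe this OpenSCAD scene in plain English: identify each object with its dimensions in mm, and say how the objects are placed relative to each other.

A is a four-legged stool. The seat is a 275×301×34 mm slab whose top surface is at z = 429 mm; four square legs, each 26×26 mm in cross-section, run from the floor (z = 0) to the underside of the seat, each flush with a corner of the seat. Four stretchers, 26 mm wide and 19 mm tall, connect adjacent legs with their undersides at z = 95 mm, each running between the inner faces of the legs it joins and aligned with the legs' outer faces on the other axis.

B is an I-beam lying along x, 2832 mm long. Overall section height 239 mm. Two flanges 92 mm wide (y) and 15 mm thick, one on the floor and one at the top; a web 16 mm thick runs between them, centred on the flange width.

The I-beam is on the floor beside the stool on its −x side.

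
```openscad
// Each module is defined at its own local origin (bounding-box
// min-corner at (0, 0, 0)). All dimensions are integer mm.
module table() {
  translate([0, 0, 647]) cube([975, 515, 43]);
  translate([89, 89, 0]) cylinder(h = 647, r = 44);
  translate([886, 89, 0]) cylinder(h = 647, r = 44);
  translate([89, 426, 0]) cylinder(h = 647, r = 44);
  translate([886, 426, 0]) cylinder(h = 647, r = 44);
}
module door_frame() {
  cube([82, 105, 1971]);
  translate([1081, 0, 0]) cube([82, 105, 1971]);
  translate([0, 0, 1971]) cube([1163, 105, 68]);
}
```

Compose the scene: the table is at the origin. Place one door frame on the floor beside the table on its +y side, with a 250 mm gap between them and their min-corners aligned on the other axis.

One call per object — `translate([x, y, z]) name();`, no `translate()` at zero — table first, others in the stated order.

table();
translate([0, 765, 0]) door_frame();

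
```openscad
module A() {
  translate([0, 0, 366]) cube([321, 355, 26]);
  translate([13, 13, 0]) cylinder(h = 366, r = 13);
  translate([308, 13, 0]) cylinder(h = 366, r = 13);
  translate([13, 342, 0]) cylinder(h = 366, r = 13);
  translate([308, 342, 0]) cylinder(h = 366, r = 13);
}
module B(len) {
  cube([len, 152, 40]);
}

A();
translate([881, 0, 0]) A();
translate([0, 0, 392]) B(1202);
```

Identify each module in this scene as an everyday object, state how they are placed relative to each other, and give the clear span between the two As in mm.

Second stool starts at x = 881; first ends at x = 321; clear span = 881 − 321 = 560 mm.

A is a stool. B is a beam. A beam spans the tops of two stools. The clear span between the two stools is 560 mm.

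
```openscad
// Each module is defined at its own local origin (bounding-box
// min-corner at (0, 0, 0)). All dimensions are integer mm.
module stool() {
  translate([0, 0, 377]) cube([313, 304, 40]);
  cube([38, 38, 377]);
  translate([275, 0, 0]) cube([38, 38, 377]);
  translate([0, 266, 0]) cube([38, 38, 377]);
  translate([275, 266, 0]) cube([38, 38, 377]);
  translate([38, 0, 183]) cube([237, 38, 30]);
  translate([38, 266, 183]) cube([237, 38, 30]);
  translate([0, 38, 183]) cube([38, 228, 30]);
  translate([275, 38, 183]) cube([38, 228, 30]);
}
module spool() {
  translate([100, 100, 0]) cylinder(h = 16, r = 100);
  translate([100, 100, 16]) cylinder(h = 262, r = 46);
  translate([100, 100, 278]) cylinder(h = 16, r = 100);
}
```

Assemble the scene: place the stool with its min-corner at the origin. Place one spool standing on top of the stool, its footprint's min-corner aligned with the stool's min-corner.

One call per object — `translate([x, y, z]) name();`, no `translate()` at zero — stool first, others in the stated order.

stool();
translate([0, 0, 417]) spool();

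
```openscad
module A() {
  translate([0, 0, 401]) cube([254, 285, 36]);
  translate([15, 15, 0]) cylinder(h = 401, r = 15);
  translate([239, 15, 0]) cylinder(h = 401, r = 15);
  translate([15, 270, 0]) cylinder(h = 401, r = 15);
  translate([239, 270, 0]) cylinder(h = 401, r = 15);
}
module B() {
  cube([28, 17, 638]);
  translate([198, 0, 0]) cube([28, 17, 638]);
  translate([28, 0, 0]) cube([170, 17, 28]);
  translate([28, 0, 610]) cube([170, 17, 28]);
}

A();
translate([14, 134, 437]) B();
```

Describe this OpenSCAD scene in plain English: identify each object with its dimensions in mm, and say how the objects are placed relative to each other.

A is a simple wooden stool: a rectangular seat 254 mm (x) by 285 mm (y), 36 mm thick, top face at z = 437 mm, on four round legs, each 30 mm in diameter. The legs rest on z = 0, each leg's axis is inset half a diameter from the nearest pair of seat edges (so the leg's bounding box is flush with the corner).

B is a picture frame with a 170×582 mm rectangular opening (x by z) and a uniform 28 mm border on every side. Frame depth is 17 mm along y. It is built from two vertical stiles running the full outside height and two horizontal rails spanning the gap between the stiles.

The picture frame is on top of the stool, centred.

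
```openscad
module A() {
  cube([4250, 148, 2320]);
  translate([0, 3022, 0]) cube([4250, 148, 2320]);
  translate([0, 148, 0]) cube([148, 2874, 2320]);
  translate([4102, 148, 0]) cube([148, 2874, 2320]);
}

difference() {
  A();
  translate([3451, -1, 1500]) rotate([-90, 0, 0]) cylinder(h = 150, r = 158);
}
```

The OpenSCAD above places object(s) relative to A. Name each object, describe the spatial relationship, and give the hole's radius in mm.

A is a house frame. The house frame has a circular hole through its front wall. The hole's radius is 158 mm.

The subtracted cylinder has r = 158 mm.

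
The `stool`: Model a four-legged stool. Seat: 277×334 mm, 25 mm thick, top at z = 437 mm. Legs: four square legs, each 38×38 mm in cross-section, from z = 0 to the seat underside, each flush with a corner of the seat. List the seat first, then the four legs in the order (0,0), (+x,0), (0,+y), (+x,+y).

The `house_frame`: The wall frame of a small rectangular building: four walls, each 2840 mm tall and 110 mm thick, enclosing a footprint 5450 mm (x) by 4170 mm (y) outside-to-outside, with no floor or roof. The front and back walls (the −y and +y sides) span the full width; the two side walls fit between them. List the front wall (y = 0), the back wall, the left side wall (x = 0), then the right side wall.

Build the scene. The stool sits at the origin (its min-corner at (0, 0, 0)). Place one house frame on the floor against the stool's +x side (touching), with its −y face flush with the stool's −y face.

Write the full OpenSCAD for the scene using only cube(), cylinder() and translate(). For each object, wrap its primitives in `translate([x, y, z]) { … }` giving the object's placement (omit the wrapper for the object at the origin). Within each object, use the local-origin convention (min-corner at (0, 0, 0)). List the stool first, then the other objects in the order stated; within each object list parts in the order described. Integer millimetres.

translate([0, 0, 412]) cube([277, 334, 25]);
cube([38, 38, 412]);
translate([239, 0, 0]) cube([38, 38, 412]);
translate([0, 296, 0]) cube([38, 38, 412]);
translate([239, 296, 0]) cube([38, 38, 412]);
translate([277, 0, 0]) {
  cube([5450, 110, 2840]);
  translate([0, 4060, 0]) cube([5450, 110, 2840]);
  translate([0, 110, 0]) cube([110, 3950, 2840]);
  translate([5340, 110, 0]) cube([110, 3950, 2840]);
}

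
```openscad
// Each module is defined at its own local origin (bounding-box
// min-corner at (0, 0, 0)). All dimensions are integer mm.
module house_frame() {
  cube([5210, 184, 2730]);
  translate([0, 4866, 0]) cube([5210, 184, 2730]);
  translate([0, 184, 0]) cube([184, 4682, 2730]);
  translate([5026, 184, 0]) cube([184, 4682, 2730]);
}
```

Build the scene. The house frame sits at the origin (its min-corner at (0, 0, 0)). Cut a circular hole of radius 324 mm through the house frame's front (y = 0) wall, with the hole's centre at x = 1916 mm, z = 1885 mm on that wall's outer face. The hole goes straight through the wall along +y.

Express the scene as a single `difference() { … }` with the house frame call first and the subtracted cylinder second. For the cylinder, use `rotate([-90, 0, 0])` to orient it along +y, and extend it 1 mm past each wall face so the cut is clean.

difference() {
  house_frame();
  translate([1916, -1, 1885]) rotate([-90, 0, 0]) cylinder(h = 186, r = 324);
}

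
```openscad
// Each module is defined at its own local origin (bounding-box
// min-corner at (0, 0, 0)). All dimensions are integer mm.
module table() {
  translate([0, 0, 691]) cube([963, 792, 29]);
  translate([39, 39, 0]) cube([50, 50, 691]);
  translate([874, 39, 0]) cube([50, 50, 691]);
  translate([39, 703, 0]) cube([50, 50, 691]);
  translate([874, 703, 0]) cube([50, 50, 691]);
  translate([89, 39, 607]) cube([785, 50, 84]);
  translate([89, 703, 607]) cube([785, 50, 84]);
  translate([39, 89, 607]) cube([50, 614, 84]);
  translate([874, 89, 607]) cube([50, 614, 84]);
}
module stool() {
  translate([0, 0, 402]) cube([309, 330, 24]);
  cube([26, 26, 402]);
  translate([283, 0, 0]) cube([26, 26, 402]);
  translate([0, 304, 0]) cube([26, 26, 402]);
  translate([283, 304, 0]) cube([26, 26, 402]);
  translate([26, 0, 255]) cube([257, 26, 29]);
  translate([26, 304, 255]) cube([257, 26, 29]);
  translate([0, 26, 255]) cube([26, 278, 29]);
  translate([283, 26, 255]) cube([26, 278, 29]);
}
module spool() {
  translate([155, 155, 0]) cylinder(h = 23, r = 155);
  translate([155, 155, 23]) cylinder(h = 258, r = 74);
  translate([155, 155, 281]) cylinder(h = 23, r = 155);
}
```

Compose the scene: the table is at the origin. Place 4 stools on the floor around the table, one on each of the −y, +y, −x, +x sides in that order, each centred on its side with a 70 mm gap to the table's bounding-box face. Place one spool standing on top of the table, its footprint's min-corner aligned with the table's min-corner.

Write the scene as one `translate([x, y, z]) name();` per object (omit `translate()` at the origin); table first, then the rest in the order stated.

table();
translate([327, -400, 0]) stool();
translate([327, 862, 0]) stool();
translate([-379, 231, 0]) stool();
translate([1033, 231, 0]) stool();
translate([0, 0, 720]) spool();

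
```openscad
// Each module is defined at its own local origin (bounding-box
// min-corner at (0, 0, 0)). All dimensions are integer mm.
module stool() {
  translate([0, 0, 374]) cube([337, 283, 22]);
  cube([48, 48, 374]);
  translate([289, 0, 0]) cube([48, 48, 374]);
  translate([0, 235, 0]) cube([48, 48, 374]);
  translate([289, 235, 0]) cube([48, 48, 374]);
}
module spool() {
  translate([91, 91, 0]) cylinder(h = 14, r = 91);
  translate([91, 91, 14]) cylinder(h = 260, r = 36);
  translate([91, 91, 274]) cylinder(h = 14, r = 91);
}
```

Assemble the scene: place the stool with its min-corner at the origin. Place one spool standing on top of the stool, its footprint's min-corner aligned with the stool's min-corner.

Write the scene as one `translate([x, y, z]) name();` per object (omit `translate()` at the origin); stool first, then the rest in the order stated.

stool();
translate([0, 0, 396]) spool();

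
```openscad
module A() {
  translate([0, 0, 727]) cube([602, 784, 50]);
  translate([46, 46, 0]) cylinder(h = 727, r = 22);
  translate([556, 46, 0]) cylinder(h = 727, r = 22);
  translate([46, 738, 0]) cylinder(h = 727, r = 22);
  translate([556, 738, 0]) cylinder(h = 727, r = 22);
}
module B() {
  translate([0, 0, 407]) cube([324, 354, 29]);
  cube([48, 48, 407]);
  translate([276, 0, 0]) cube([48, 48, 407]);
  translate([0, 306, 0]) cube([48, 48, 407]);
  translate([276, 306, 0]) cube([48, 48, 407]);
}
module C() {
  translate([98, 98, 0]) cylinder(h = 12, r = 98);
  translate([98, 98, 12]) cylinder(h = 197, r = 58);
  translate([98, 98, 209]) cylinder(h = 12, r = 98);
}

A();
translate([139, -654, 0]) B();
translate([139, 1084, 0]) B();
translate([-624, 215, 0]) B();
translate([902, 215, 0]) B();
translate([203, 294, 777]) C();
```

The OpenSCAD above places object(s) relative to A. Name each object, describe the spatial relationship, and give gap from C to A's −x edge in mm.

A is a table. B is a stool. C is a spool. Four stools sit around the table at the −y, +y, −x, +x sides. The spool is on top of the table, centred. The gap from the spool to the table's −x edge is 203 mm.

The spool's min-x is at 203; the table's min-x is 0; gap = 203 mm.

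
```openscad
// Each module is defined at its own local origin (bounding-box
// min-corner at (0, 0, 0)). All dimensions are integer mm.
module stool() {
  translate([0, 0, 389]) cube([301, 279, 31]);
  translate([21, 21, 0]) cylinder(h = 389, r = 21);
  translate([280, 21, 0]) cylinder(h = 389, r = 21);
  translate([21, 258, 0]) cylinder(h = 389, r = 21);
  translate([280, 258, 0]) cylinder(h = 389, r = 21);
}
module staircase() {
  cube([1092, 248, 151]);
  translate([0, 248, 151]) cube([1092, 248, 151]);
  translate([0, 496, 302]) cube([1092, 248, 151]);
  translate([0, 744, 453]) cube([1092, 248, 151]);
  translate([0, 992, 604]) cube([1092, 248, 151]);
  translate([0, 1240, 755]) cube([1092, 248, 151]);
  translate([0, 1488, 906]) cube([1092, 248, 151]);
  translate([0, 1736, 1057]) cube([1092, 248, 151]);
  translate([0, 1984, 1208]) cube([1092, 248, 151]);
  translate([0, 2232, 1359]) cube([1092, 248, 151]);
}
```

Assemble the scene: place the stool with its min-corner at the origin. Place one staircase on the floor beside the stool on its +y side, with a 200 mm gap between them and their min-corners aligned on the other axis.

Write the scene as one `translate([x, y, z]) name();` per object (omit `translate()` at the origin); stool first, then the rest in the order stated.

stool();
translate([0, 479, 0]) staircase();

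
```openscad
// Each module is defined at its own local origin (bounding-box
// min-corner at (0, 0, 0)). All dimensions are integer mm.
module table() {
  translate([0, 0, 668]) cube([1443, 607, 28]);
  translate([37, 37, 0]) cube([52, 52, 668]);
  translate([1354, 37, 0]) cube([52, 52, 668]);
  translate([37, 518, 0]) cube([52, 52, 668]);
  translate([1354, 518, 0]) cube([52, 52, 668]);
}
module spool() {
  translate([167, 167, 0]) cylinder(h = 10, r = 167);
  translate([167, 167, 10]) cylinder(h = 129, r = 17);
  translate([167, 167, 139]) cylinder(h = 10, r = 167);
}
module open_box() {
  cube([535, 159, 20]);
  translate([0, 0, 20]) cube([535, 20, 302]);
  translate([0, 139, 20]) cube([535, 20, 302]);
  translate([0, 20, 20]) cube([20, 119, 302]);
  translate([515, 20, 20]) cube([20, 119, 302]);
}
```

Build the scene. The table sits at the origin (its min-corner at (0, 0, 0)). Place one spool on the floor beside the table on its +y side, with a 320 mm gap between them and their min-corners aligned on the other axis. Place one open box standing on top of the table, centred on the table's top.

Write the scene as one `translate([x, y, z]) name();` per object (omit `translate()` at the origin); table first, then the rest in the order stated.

table();
translate([0, 927, 0]) spool();
translate([454, 224, 696]) open_box();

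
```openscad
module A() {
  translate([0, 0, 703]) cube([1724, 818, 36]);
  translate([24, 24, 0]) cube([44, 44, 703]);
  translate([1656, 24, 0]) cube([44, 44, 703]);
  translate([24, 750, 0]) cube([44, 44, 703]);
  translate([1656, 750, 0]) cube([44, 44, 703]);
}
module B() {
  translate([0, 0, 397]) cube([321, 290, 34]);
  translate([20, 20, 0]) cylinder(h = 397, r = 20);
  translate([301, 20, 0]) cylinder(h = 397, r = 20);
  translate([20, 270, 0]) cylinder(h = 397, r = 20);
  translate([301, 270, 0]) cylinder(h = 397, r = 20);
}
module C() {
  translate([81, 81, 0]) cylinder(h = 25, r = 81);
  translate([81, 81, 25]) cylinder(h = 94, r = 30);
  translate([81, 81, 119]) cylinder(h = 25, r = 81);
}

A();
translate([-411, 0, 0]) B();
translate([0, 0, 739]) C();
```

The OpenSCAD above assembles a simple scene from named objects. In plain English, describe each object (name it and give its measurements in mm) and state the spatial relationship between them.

A is a table: top 1724 mm (x) × 818 mm (y), 36 mm thick, upper face at z = 739 mm, on four 44×44 mm square legs, each inset 24 mm from the nearest pair of top edges, running from z = 0 to the bottom of the top.

B is a four-legged stool. The seat is a 321×290×34 mm slab whose top surface is at z = 431 mm; four round legs, each 40 mm in diameter, run from the floor (z = 0) to the underside of the seat, each leg's axis is inset half a diameter from the nearest pair of seat edges (so the leg's bounding box is flush with the corner).

C is a spool: two coaxial disc flanges of radius 81 mm and thickness 25 mm, joined by a core cylinder of radius 30 mm and height 94 mm. The lower flange rests on z = 0 and the three cylinders share a vertical axis.

The stool is on the floor beside the table on its −x side. The spool is on top of the table.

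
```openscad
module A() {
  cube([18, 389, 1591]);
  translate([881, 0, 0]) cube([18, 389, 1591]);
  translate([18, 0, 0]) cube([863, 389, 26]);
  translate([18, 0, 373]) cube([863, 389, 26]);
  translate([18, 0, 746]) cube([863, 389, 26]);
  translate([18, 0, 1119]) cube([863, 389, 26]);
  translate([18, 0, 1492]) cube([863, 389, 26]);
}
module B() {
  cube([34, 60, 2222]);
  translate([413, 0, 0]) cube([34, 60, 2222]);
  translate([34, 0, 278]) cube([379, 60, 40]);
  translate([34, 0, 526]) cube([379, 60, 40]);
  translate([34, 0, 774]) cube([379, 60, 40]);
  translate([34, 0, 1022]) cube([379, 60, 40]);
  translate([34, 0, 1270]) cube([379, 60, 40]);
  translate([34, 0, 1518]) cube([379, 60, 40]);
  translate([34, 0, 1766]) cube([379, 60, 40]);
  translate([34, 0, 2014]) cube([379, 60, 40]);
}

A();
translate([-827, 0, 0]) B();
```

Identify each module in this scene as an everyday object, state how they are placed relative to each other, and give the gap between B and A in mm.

A is a bookshelf. B is a ladder. The ladder is on the floor beside the bookshelf on its −x side. The gap between the ladder and the bookshelf is 380 mm.

The ladder's nearest face is 380 mm from the bookshelf's −x face.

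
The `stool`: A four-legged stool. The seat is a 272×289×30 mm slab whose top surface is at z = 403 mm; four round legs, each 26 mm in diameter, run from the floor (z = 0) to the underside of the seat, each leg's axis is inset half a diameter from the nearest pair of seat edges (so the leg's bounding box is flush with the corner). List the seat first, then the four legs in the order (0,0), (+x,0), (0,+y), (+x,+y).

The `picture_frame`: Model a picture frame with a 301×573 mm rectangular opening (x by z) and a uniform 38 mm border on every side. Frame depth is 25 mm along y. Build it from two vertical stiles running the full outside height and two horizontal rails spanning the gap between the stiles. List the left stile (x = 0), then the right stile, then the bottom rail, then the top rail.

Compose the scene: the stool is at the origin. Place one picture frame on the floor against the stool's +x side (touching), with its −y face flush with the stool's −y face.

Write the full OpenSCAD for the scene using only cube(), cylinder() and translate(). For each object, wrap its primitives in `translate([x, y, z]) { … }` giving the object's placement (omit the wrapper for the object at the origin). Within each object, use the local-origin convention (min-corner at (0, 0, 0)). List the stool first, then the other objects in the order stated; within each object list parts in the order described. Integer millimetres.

translate([0, 0, 373]) cube([272, 289, 30]);
translate([13, 13, 0]) cylinder(h = 373, r = 13);
translate([259, 13, 0]) cylinder(h = 373, r = 13);
translate([13, 276, 0]) cylinder(h = 373, r = 13);
translate([259, 276, 0]) cylinder(h = 373, r = 13);
translate([272, 0, 0]) {
  cube([38, 25, 649]);
  translate([339, 0, 0]) cube([38, 25, 649]);
  translate([38, 0, 0]) cube([301, 25, 38]);
  translate([38, 0, 611]) cube([301, 25, 38]);
}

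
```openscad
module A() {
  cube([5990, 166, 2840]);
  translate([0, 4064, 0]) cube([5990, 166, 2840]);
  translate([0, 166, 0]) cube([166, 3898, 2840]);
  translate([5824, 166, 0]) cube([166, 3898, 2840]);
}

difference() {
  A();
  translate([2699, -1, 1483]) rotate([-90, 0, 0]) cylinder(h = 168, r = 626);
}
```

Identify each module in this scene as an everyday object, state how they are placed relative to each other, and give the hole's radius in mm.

The subtracted cylinder has r = 626 mm.

A is a house frame. The house frame has a circular hole through its front wall. The hole's radius is 626 mm.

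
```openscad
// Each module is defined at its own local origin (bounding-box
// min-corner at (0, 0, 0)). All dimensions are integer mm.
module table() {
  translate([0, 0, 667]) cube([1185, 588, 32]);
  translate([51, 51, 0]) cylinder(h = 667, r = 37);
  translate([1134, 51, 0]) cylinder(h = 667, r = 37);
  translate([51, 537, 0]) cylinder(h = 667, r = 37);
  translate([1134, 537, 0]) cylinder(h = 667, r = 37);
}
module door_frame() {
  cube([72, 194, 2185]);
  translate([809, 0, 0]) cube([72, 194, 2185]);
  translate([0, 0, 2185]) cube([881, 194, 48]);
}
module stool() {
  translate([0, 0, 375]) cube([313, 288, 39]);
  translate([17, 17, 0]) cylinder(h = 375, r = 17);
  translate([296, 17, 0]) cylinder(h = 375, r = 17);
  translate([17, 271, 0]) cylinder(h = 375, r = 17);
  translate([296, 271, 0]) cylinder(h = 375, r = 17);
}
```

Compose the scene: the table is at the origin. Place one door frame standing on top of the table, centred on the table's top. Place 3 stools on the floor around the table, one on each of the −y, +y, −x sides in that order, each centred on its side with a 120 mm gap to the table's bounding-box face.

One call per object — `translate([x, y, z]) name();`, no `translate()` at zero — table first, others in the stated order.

table();
translate([152, 197, 699]) door_frame();
translate([436, -408, 0]) stool();
translate([436, 708, 0]) stool();
translate([-433, 150, 0]) stool();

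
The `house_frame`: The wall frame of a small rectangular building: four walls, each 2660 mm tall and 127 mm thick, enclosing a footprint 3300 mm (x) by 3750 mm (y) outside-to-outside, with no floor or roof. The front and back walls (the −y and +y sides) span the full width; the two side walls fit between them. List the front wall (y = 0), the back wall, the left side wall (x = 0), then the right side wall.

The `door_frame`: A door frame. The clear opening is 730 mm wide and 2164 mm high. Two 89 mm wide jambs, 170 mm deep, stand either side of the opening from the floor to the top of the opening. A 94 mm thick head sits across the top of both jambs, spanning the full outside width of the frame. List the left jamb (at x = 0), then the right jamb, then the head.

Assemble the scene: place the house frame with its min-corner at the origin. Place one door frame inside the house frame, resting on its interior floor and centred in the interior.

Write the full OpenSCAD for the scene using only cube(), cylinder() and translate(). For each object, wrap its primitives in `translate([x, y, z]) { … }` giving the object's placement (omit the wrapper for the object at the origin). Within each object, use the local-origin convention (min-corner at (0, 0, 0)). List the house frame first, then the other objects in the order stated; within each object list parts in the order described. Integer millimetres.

cube([3300, 127, 2660]);
translate([0, 3623, 0]) cube([3300, 127, 2660]);
translate([0, 127, 0]) cube([127, 3496, 2660]);
translate([3173, 127, 0]) cube([127, 3496, 2660]);
translate([1196, 1790, 0]) {
  cube([89, 170, 2164]);
  translate([819, 0, 0]) cube([89, 170, 2164]);
  translate([0, 0, 2164]) cube([908, 170, 94]);
}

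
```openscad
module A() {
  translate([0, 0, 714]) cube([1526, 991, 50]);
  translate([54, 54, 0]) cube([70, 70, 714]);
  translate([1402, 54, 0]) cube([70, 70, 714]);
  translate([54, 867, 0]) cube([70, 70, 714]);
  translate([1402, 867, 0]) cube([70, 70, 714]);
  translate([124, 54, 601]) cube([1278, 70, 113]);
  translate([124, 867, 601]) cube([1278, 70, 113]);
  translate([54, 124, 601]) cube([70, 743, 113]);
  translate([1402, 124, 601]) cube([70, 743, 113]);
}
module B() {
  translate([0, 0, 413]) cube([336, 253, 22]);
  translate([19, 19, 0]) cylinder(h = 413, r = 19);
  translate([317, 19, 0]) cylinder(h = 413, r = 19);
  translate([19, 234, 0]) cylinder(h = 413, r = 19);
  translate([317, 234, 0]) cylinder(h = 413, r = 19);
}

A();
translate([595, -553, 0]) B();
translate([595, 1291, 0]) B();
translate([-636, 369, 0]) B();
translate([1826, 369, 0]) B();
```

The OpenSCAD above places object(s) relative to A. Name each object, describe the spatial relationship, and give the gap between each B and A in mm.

Each stool's nearest face is 300 mm from the table's bounding box.

A is a table. B is a stool. Four stools sit around the table at the −y, +y, −x, +x sides. The gap between each stool and the table is 300 mm.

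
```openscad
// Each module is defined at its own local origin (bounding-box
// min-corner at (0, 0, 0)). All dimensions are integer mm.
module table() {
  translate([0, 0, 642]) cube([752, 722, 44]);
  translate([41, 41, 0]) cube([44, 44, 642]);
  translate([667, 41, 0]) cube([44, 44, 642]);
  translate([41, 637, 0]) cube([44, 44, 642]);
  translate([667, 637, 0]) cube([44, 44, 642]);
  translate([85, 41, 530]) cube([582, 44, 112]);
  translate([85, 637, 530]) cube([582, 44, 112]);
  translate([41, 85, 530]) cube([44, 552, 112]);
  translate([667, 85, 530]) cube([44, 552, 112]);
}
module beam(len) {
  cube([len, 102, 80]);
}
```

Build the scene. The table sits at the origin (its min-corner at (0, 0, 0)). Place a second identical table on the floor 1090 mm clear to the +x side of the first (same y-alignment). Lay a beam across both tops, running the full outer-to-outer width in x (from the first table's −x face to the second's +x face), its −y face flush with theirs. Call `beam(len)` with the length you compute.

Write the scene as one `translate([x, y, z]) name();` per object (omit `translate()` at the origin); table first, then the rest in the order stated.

table();
translate([1842, 0, 0]) table();
translate([0, 0, 686]) beam(2594);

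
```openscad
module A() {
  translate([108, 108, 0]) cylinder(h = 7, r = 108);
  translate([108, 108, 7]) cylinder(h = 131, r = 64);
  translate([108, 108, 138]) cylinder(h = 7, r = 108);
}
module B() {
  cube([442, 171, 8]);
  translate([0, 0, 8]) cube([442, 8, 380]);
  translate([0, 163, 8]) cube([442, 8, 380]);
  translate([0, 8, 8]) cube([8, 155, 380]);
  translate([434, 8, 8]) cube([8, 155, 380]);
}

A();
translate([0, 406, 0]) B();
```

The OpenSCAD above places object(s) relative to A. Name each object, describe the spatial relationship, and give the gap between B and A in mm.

The open box's nearest face is 190 mm from the spool's +y face.

A is a spool. B is an open box. The open box is on the floor beside the spool on its +y side. The gap between the open box and the spool is 190 mm.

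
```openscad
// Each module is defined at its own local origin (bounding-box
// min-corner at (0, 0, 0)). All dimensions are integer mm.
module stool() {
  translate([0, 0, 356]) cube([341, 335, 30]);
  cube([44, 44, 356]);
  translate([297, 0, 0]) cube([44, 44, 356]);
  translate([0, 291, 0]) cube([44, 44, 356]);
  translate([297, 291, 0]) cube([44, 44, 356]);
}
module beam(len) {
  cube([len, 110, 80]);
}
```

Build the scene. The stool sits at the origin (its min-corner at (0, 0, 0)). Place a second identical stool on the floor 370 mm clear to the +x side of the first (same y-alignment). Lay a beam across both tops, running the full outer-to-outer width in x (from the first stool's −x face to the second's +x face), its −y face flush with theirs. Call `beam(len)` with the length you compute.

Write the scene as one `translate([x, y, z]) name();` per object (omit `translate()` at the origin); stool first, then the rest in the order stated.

stool();
translate([711, 0, 0]) stool();
translate([0, 0, 386]) beam(1052);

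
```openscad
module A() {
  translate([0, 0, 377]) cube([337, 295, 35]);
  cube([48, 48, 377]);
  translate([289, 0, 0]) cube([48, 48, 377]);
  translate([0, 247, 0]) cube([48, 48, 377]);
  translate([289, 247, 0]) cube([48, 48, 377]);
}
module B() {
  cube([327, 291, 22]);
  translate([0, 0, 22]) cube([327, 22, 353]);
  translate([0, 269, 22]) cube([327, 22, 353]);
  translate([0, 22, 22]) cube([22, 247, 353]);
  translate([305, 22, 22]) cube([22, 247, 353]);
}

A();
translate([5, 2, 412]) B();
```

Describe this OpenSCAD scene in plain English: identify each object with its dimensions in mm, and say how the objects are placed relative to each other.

A is a four-legged stool. The seat is a 337×295×35 mm slab whose top surface is at z = 412 mm; four square legs, each 48×48 mm in cross-section, run from the floor (z = 0) to the underside of the seat, each flush with a corner of the seat.

B is an open-topped rectangular box: outside dimensions 327×291×375 mm, with a uniform wall and base thickness of 22 mm. The base is a full 327×291 slab on the floor; four walls sit on top of the base. The front and back walls (the −y and +y sides) span the full width; the two side walls fit between them.

The open box is on top of the stool, centred.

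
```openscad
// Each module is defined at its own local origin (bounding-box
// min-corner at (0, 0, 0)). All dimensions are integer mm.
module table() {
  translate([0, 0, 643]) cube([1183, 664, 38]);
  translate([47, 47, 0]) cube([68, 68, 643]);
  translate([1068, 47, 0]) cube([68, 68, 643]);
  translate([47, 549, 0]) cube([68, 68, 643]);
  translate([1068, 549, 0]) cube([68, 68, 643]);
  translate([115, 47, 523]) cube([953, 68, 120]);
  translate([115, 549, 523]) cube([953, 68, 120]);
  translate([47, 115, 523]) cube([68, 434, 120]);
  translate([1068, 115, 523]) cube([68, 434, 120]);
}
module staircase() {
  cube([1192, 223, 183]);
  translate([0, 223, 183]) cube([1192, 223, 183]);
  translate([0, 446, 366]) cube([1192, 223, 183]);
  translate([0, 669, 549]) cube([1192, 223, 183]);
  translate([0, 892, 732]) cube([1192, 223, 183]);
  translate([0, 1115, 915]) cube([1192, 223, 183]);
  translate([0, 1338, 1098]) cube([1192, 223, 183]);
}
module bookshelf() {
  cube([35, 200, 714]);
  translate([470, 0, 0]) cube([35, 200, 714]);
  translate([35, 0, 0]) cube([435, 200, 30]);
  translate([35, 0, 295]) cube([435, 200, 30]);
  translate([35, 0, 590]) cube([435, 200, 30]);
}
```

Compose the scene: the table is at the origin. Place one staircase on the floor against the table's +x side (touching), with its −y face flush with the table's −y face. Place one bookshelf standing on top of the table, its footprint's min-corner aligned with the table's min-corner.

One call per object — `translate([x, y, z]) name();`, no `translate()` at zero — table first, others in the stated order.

table();
translate([1183, 0, 0]) staircase();
translate([0, 0, 681]) bookshelf();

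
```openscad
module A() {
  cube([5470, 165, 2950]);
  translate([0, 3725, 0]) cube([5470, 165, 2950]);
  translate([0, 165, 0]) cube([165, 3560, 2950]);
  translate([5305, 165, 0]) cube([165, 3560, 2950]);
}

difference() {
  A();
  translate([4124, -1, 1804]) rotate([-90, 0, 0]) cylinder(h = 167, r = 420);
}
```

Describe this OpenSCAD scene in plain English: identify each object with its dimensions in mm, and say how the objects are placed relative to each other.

A is the wall frame of a small rectangular building: four walls, each 2950 mm tall and 165 mm thick, enclosing a footprint 5470 mm (x) by 3890 mm (y) outside-to-outside, with no floor or roof. The front and back walls (the −y and +y sides) span the full width; the two side walls fit between them.

The house frame has a circular hole of radius 420 mm through its front wall, centred at (x = 4124, z = 1804).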